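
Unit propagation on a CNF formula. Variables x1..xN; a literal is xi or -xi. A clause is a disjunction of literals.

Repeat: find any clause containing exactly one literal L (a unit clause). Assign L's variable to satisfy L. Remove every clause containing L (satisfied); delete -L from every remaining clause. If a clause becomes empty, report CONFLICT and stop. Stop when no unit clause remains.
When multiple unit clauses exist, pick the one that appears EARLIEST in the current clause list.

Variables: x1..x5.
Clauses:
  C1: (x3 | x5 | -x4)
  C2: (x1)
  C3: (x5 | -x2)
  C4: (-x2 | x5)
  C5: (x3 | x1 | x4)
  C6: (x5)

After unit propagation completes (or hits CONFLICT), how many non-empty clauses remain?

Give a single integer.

Answer: 0

Derivation:
unit clause [1] forces x1=T; simplify:
  satisfied 2 clause(s); 4 remain; assigned so far: [1]
unit clause [5] forces x5=T; simplify:
  satisfied 4 clause(s); 0 remain; assigned so far: [1, 5]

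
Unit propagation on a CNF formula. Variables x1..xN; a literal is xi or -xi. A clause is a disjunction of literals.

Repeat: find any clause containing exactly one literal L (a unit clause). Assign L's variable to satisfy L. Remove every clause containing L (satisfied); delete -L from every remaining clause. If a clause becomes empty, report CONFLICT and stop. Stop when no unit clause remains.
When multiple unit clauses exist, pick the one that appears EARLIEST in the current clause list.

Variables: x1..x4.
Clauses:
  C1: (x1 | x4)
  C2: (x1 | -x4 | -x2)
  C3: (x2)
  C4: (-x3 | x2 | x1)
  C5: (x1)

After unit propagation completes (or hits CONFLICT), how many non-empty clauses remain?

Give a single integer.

Answer: 0

Derivation:
unit clause [2] forces x2=T; simplify:
  drop -2 from [1, -4, -2] -> [1, -4]
  satisfied 2 clause(s); 3 remain; assigned so far: [2]
unit clause [1] forces x1=T; simplify:
  satisfied 3 clause(s); 0 remain; assigned so far: [1, 2]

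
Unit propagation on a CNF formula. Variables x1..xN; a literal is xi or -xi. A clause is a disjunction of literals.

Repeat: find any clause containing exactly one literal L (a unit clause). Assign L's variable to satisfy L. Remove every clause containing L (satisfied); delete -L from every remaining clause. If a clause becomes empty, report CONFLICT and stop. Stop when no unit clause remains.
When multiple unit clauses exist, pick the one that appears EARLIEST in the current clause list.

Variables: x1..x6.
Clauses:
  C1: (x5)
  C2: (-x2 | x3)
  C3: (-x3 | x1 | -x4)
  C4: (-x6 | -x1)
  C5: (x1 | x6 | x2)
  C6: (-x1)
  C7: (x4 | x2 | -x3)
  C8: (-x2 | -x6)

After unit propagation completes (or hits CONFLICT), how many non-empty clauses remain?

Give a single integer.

unit clause [5] forces x5=T; simplify:
  satisfied 1 clause(s); 7 remain; assigned so far: [5]
unit clause [-1] forces x1=F; simplify:
  drop 1 from [-3, 1, -4] -> [-3, -4]
  drop 1 from [1, 6, 2] -> [6, 2]
  satisfied 2 clause(s); 5 remain; assigned so far: [1, 5]

Answer: 5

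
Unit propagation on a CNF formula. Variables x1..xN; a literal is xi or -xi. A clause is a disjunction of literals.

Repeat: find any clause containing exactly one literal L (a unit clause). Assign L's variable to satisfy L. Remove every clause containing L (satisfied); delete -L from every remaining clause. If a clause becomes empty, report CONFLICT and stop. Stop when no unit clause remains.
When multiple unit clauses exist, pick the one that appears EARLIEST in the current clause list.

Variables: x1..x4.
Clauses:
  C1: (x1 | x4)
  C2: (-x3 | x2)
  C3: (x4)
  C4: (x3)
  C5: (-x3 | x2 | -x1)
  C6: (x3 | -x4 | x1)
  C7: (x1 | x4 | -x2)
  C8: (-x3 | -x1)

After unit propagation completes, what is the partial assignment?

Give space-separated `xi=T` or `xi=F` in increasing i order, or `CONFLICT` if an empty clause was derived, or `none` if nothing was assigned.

unit clause [4] forces x4=T; simplify:
  drop -4 from [3, -4, 1] -> [3, 1]
  satisfied 3 clause(s); 5 remain; assigned so far: [4]
unit clause [3] forces x3=T; simplify:
  drop -3 from [-3, 2] -> [2]
  drop -3 from [-3, 2, -1] -> [2, -1]
  drop -3 from [-3, -1] -> [-1]
  satisfied 2 clause(s); 3 remain; assigned so far: [3, 4]
unit clause [2] forces x2=T; simplify:
  satisfied 2 clause(s); 1 remain; assigned so far: [2, 3, 4]
unit clause [-1] forces x1=F; simplify:
  satisfied 1 clause(s); 0 remain; assigned so far: [1, 2, 3, 4]

Answer: x1=F x2=T x3=T x4=T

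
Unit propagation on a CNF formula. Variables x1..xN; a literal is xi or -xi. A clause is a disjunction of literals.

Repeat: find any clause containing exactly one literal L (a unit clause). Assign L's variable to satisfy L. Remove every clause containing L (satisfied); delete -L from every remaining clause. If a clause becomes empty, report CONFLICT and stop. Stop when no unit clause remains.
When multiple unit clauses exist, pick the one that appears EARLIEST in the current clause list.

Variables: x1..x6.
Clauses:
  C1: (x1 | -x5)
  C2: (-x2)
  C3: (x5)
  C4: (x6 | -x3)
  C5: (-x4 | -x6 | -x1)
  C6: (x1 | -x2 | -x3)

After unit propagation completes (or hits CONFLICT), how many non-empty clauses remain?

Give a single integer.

unit clause [-2] forces x2=F; simplify:
  satisfied 2 clause(s); 4 remain; assigned so far: [2]
unit clause [5] forces x5=T; simplify:
  drop -5 from [1, -5] -> [1]
  satisfied 1 clause(s); 3 remain; assigned so far: [2, 5]
unit clause [1] forces x1=T; simplify:
  drop -1 from [-4, -6, -1] -> [-4, -6]
  satisfied 1 clause(s); 2 remain; assigned so far: [1, 2, 5]

Answer: 2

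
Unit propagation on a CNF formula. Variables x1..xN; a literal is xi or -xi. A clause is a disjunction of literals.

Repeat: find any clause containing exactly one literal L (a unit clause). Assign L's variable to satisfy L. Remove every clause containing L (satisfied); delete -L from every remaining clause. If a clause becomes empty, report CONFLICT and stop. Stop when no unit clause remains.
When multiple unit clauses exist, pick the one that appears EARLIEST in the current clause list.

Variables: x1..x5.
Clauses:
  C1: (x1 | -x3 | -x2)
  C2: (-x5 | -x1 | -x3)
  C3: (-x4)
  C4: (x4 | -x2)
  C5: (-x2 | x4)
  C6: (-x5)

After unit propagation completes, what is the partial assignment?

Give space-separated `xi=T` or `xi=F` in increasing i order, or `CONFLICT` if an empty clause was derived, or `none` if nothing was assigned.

unit clause [-4] forces x4=F; simplify:
  drop 4 from [4, -2] -> [-2]
  drop 4 from [-2, 4] -> [-2]
  satisfied 1 clause(s); 5 remain; assigned so far: [4]
unit clause [-2] forces x2=F; simplify:
  satisfied 3 clause(s); 2 remain; assigned so far: [2, 4]
unit clause [-5] forces x5=F; simplify:
  satisfied 2 clause(s); 0 remain; assigned so far: [2, 4, 5]

Answer: x2=F x4=F x5=F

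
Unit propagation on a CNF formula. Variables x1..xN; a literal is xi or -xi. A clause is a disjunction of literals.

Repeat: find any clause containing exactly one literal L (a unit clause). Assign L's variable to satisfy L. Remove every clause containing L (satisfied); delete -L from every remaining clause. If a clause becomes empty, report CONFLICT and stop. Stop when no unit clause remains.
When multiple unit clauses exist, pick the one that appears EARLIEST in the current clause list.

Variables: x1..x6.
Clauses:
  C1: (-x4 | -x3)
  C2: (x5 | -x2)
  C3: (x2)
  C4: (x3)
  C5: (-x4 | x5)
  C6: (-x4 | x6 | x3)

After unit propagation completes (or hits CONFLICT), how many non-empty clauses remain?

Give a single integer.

unit clause [2] forces x2=T; simplify:
  drop -2 from [5, -2] -> [5]
  satisfied 1 clause(s); 5 remain; assigned so far: [2]
unit clause [5] forces x5=T; simplify:
  satisfied 2 clause(s); 3 remain; assigned so far: [2, 5]
unit clause [3] forces x3=T; simplify:
  drop -3 from [-4, -3] -> [-4]
  satisfied 2 clause(s); 1 remain; assigned so far: [2, 3, 5]
unit clause [-4] forces x4=F; simplify:
  satisfied 1 clause(s); 0 remain; assigned so far: [2, 3, 4, 5]

Answer: 0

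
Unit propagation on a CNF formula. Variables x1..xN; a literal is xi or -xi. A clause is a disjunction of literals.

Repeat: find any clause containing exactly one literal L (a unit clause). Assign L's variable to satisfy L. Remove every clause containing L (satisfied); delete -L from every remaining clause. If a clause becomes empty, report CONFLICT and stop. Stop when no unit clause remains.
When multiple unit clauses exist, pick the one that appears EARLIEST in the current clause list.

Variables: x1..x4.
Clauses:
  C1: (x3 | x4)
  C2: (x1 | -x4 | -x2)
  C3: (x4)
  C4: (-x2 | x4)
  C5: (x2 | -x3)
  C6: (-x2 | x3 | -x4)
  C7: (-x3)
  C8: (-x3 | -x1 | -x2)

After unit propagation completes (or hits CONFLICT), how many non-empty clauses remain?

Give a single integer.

Answer: 0

Derivation:
unit clause [4] forces x4=T; simplify:
  drop -4 from [1, -4, -2] -> [1, -2]
  drop -4 from [-2, 3, -4] -> [-2, 3]
  satisfied 3 clause(s); 5 remain; assigned so far: [4]
unit clause [-3] forces x3=F; simplify:
  drop 3 from [-2, 3] -> [-2]
  satisfied 3 clause(s); 2 remain; assigned so far: [3, 4]
unit clause [-2] forces x2=F; simplify:
  satisfied 2 clause(s); 0 remain; assigned so far: [2, 3, 4]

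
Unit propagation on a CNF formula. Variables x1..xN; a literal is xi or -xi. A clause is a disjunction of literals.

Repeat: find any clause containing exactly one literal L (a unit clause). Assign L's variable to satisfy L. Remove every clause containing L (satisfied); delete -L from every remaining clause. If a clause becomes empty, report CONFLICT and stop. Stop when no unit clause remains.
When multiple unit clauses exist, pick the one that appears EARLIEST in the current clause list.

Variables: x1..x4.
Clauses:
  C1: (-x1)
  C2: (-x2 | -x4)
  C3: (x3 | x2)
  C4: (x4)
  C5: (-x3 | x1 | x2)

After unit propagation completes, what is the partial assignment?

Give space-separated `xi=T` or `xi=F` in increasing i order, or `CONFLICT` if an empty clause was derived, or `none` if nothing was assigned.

Answer: CONFLICT

Derivation:
unit clause [-1] forces x1=F; simplify:
  drop 1 from [-3, 1, 2] -> [-3, 2]
  satisfied 1 clause(s); 4 remain; assigned so far: [1]
unit clause [4] forces x4=T; simplify:
  drop -4 from [-2, -4] -> [-2]
  satisfied 1 clause(s); 3 remain; assigned so far: [1, 4]
unit clause [-2] forces x2=F; simplify:
  drop 2 from [3, 2] -> [3]
  drop 2 from [-3, 2] -> [-3]
  satisfied 1 clause(s); 2 remain; assigned so far: [1, 2, 4]
unit clause [3] forces x3=T; simplify:
  drop -3 from [-3] -> [] (empty!)
  satisfied 1 clause(s); 1 remain; assigned so far: [1, 2, 3, 4]
CONFLICT (empty clause)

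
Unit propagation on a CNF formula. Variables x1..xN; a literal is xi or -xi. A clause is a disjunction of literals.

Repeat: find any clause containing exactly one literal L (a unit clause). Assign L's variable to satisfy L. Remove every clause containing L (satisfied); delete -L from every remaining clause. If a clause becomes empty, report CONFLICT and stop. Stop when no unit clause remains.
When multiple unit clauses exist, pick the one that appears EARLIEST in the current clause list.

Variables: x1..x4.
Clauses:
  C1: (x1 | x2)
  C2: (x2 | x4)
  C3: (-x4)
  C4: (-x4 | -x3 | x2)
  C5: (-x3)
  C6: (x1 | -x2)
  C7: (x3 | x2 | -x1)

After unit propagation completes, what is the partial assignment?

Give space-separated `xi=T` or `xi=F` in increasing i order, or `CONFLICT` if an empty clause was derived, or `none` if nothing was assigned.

Answer: x1=T x2=T x3=F x4=F

Derivation:
unit clause [-4] forces x4=F; simplify:
  drop 4 from [2, 4] -> [2]
  satisfied 2 clause(s); 5 remain; assigned so far: [4]
unit clause [2] forces x2=T; simplify:
  drop -2 from [1, -2] -> [1]
  satisfied 3 clause(s); 2 remain; assigned so far: [2, 4]
unit clause [-3] forces x3=F; simplify:
  satisfied 1 clause(s); 1 remain; assigned so far: [2, 3, 4]
unit clause [1] forces x1=T; simplify:
  satisfied 1 clause(s); 0 remain; assigned so far: [1, 2, 3, 4]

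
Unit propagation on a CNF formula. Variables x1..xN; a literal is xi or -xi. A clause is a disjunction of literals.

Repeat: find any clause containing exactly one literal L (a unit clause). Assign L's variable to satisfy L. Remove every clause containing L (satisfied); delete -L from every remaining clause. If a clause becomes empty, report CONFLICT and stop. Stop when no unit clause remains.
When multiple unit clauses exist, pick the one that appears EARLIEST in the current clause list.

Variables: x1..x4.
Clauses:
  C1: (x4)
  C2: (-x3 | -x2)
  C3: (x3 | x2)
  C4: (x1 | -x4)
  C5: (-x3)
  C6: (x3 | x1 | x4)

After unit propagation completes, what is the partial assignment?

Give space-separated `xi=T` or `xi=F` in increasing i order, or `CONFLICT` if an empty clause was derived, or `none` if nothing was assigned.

unit clause [4] forces x4=T; simplify:
  drop -4 from [1, -4] -> [1]
  satisfied 2 clause(s); 4 remain; assigned so far: [4]
unit clause [1] forces x1=T; simplify:
  satisfied 1 clause(s); 3 remain; assigned so far: [1, 4]
unit clause [-3] forces x3=F; simplify:
  drop 3 from [3, 2] -> [2]
  satisfied 2 clause(s); 1 remain; assigned so far: [1, 3, 4]
unit clause [2] forces x2=T; simplify:
  satisfied 1 clause(s); 0 remain; assigned so far: [1, 2, 3, 4]

Answer: x1=T x2=T x3=F x4=T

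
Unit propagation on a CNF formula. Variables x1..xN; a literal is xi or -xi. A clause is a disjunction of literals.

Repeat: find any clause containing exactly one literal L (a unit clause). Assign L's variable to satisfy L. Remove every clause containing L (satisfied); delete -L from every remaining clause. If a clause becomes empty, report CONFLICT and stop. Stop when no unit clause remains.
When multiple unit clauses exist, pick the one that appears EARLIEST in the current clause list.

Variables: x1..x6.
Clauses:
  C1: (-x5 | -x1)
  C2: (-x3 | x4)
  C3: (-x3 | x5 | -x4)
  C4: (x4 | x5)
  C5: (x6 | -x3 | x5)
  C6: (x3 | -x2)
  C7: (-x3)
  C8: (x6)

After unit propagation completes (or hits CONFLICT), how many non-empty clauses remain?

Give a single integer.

Answer: 2

Derivation:
unit clause [-3] forces x3=F; simplify:
  drop 3 from [3, -2] -> [-2]
  satisfied 4 clause(s); 4 remain; assigned so far: [3]
unit clause [-2] forces x2=F; simplify:
  satisfied 1 clause(s); 3 remain; assigned so far: [2, 3]
unit clause [6] forces x6=T; simplify:
  satisfied 1 clause(s); 2 remain; assigned so far: [2, 3, 6]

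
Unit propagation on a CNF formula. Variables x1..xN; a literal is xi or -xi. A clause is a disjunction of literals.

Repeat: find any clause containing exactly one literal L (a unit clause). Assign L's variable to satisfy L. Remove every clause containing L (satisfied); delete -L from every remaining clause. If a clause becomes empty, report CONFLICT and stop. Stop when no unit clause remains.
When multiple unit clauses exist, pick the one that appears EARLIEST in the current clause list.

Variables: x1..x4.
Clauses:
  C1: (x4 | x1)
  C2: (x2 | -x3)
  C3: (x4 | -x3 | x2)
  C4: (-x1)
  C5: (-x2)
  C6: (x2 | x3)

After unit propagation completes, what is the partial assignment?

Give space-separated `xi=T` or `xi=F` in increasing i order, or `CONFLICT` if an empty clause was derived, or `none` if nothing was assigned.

unit clause [-1] forces x1=F; simplify:
  drop 1 from [4, 1] -> [4]
  satisfied 1 clause(s); 5 remain; assigned so far: [1]
unit clause [4] forces x4=T; simplify:
  satisfied 2 clause(s); 3 remain; assigned so far: [1, 4]
unit clause [-2] forces x2=F; simplify:
  drop 2 from [2, -3] -> [-3]
  drop 2 from [2, 3] -> [3]
  satisfied 1 clause(s); 2 remain; assigned so far: [1, 2, 4]
unit clause [-3] forces x3=F; simplify:
  drop 3 from [3] -> [] (empty!)
  satisfied 1 clause(s); 1 remain; assigned so far: [1, 2, 3, 4]
CONFLICT (empty clause)

Answer: CONFLICT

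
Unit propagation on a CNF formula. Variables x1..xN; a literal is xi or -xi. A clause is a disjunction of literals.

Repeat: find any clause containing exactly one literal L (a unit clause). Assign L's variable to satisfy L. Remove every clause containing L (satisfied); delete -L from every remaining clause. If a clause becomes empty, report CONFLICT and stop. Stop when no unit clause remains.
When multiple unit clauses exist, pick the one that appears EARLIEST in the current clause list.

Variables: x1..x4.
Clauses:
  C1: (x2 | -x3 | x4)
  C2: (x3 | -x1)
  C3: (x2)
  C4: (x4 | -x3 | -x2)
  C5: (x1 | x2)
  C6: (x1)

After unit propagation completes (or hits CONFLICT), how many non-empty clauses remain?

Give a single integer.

unit clause [2] forces x2=T; simplify:
  drop -2 from [4, -3, -2] -> [4, -3]
  satisfied 3 clause(s); 3 remain; assigned so far: [2]
unit clause [1] forces x1=T; simplify:
  drop -1 from [3, -1] -> [3]
  satisfied 1 clause(s); 2 remain; assigned so far: [1, 2]
unit clause [3] forces x3=T; simplify:
  drop -3 from [4, -3] -> [4]
  satisfied 1 clause(s); 1 remain; assigned so far: [1, 2, 3]
unit clause [4] forces x4=T; simplify:
  satisfied 1 clause(s); 0 remain; assigned so far: [1, 2, 3, 4]

Answer: 0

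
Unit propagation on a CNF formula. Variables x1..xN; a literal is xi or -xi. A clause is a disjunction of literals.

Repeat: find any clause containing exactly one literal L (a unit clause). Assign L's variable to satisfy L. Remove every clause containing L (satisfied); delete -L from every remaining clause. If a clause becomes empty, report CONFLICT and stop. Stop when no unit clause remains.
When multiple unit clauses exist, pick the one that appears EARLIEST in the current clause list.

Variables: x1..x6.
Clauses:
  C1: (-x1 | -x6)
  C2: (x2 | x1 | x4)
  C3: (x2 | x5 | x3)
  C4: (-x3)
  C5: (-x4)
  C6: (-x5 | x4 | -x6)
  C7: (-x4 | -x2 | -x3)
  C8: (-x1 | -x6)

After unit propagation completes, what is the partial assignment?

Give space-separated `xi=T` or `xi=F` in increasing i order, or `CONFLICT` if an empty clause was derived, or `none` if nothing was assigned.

unit clause [-3] forces x3=F; simplify:
  drop 3 from [2, 5, 3] -> [2, 5]
  satisfied 2 clause(s); 6 remain; assigned so far: [3]
unit clause [-4] forces x4=F; simplify:
  drop 4 from [2, 1, 4] -> [2, 1]
  drop 4 from [-5, 4, -6] -> [-5, -6]
  satisfied 1 clause(s); 5 remain; assigned so far: [3, 4]

Answer: x3=F x4=F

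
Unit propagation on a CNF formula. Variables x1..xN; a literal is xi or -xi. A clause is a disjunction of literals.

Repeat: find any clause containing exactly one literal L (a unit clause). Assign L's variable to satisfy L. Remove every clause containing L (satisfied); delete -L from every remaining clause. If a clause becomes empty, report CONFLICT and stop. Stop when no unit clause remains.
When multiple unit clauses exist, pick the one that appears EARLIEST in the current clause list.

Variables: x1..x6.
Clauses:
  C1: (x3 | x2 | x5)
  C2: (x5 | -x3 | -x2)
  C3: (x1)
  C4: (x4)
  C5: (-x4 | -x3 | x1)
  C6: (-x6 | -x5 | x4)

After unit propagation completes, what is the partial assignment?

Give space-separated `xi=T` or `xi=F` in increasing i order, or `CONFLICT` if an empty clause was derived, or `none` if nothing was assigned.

Answer: x1=T x4=T

Derivation:
unit clause [1] forces x1=T; simplify:
  satisfied 2 clause(s); 4 remain; assigned so far: [1]
unit clause [4] forces x4=T; simplify:
  satisfied 2 clause(s); 2 remain; assigned so far: [1, 4]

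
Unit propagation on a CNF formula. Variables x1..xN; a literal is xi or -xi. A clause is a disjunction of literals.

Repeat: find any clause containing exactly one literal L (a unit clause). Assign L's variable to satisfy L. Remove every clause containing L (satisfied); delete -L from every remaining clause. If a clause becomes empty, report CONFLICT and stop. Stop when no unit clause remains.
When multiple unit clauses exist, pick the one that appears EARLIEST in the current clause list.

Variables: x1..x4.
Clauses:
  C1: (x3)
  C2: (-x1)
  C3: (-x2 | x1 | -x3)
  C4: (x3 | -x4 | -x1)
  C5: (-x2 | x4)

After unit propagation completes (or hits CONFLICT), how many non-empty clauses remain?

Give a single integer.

unit clause [3] forces x3=T; simplify:
  drop -3 from [-2, 1, -3] -> [-2, 1]
  satisfied 2 clause(s); 3 remain; assigned so far: [3]
unit clause [-1] forces x1=F; simplify:
  drop 1 from [-2, 1] -> [-2]
  satisfied 1 clause(s); 2 remain; assigned so far: [1, 3]
unit clause [-2] forces x2=F; simplify:
  satisfied 2 clause(s); 0 remain; assigned so far: [1, 2, 3]

Answer: 0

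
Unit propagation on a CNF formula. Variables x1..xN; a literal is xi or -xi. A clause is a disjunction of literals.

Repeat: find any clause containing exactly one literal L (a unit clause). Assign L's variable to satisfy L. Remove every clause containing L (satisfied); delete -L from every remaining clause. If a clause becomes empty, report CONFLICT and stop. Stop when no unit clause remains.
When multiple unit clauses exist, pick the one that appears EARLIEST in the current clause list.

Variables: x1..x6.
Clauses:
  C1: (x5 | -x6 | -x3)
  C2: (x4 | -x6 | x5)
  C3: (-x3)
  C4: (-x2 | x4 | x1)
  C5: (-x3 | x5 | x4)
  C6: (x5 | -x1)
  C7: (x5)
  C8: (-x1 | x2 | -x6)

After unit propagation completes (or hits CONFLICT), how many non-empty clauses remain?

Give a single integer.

unit clause [-3] forces x3=F; simplify:
  satisfied 3 clause(s); 5 remain; assigned so far: [3]
unit clause [5] forces x5=T; simplify:
  satisfied 3 clause(s); 2 remain; assigned so far: [3, 5]

Answer: 2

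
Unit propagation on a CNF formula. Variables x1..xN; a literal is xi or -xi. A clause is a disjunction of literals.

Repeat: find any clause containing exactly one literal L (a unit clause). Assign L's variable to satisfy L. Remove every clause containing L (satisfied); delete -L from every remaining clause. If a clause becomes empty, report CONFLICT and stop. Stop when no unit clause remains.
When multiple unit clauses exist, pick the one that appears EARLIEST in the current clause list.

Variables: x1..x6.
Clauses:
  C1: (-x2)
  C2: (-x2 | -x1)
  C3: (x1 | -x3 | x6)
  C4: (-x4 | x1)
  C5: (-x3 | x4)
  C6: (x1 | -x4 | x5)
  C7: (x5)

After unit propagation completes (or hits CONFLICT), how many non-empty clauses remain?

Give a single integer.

unit clause [-2] forces x2=F; simplify:
  satisfied 2 clause(s); 5 remain; assigned so far: [2]
unit clause [5] forces x5=T; simplify:
  satisfied 2 clause(s); 3 remain; assigned so far: [2, 5]

Answer: 3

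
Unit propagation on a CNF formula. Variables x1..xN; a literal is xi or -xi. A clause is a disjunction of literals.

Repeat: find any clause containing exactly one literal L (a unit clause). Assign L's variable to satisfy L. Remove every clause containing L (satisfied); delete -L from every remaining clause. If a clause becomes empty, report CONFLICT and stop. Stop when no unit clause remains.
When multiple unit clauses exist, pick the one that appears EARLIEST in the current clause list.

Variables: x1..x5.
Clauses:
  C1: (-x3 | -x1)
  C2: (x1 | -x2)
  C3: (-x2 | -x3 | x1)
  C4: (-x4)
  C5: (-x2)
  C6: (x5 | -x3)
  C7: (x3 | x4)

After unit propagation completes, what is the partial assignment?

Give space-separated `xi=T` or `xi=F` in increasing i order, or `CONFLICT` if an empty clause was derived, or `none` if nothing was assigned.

Answer: x1=F x2=F x3=T x4=F x5=T

Derivation:
unit clause [-4] forces x4=F; simplify:
  drop 4 from [3, 4] -> [3]
  satisfied 1 clause(s); 6 remain; assigned so far: [4]
unit clause [-2] forces x2=F; simplify:
  satisfied 3 clause(s); 3 remain; assigned so far: [2, 4]
unit clause [3] forces x3=T; simplify:
  drop -3 from [-3, -1] -> [-1]
  drop -3 from [5, -3] -> [5]
  satisfied 1 clause(s); 2 remain; assigned so far: [2, 3, 4]
unit clause [-1] forces x1=F; simplify:
  satisfied 1 clause(s); 1 remain; assigned so far: [1, 2, 3, 4]
unit clause [5] forces x5=T; simplify:
  satisfied 1 clause(s); 0 remain; assigned so far: [1, 2, 3, 4, 5]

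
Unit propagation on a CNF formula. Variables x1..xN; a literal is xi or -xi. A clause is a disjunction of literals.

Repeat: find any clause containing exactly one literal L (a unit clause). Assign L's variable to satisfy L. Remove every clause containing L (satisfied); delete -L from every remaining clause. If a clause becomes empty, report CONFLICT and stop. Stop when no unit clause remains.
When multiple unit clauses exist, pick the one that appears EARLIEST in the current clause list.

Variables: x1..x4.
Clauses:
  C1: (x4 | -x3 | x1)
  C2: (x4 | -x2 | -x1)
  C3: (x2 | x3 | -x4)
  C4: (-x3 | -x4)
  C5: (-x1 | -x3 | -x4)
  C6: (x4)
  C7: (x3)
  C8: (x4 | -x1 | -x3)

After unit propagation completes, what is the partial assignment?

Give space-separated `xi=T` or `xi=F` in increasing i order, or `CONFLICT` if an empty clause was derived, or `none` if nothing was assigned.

unit clause [4] forces x4=T; simplify:
  drop -4 from [2, 3, -4] -> [2, 3]
  drop -4 from [-3, -4] -> [-3]
  drop -4 from [-1, -3, -4] -> [-1, -3]
  satisfied 4 clause(s); 4 remain; assigned so far: [4]
unit clause [-3] forces x3=F; simplify:
  drop 3 from [2, 3] -> [2]
  drop 3 from [3] -> [] (empty!)
  satisfied 2 clause(s); 2 remain; assigned so far: [3, 4]
CONFLICT (empty clause)

Answer: CONFLICT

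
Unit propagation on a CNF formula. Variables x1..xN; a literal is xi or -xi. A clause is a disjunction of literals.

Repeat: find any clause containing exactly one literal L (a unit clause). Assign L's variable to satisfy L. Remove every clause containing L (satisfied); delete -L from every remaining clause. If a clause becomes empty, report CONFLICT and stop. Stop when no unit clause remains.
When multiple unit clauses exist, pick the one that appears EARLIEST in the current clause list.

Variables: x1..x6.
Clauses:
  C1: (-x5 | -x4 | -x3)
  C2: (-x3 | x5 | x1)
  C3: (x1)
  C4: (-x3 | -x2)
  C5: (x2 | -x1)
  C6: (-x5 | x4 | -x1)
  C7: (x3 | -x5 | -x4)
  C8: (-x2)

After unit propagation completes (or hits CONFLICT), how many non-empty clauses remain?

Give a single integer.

Answer: 4

Derivation:
unit clause [1] forces x1=T; simplify:
  drop -1 from [2, -1] -> [2]
  drop -1 from [-5, 4, -1] -> [-5, 4]
  satisfied 2 clause(s); 6 remain; assigned so far: [1]
unit clause [2] forces x2=T; simplify:
  drop -2 from [-3, -2] -> [-3]
  drop -2 from [-2] -> [] (empty!)
  satisfied 1 clause(s); 5 remain; assigned so far: [1, 2]
CONFLICT (empty clause)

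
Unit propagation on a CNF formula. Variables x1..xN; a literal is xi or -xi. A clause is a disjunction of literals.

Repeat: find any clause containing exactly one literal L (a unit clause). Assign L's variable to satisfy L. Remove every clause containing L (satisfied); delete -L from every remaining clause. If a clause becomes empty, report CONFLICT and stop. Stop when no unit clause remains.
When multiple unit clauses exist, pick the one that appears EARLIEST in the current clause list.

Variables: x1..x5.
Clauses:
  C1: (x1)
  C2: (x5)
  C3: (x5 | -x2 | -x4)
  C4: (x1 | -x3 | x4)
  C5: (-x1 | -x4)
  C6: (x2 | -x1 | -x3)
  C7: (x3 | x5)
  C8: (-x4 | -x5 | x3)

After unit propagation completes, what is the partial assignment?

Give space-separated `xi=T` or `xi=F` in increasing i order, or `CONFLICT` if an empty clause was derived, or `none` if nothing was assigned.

unit clause [1] forces x1=T; simplify:
  drop -1 from [-1, -4] -> [-4]
  drop -1 from [2, -1, -3] -> [2, -3]
  satisfied 2 clause(s); 6 remain; assigned so far: [1]
unit clause [5] forces x5=T; simplify:
  drop -5 from [-4, -5, 3] -> [-4, 3]
  satisfied 3 clause(s); 3 remain; assigned so far: [1, 5]
unit clause [-4] forces x4=F; simplify:
  satisfied 2 clause(s); 1 remain; assigned so far: [1, 4, 5]

Answer: x1=T x4=F x5=T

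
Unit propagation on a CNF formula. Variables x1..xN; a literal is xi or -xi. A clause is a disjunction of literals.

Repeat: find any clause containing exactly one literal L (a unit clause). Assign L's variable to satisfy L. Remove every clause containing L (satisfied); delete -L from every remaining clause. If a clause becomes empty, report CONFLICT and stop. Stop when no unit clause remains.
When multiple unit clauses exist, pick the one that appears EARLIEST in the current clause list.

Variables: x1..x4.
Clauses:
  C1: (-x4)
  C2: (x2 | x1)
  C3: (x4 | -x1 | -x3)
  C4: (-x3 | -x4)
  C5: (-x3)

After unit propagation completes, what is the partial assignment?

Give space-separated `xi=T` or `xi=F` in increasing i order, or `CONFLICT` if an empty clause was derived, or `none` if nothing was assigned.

unit clause [-4] forces x4=F; simplify:
  drop 4 from [4, -1, -3] -> [-1, -3]
  satisfied 2 clause(s); 3 remain; assigned so far: [4]
unit clause [-3] forces x3=F; simplify:
  satisfied 2 clause(s); 1 remain; assigned so far: [3, 4]

Answer: x3=F x4=F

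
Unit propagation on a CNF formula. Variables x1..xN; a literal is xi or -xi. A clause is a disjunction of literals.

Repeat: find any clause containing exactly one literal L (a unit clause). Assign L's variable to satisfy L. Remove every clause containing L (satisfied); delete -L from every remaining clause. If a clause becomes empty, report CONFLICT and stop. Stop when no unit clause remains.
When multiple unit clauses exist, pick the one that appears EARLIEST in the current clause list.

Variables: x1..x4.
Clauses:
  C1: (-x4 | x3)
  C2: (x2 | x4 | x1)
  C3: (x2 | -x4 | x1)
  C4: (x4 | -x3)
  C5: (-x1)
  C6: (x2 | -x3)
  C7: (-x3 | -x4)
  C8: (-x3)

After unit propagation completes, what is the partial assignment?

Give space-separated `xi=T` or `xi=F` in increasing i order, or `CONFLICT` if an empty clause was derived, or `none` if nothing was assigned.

Answer: x1=F x2=T x3=F x4=F

Derivation:
unit clause [-1] forces x1=F; simplify:
  drop 1 from [2, 4, 1] -> [2, 4]
  drop 1 from [2, -4, 1] -> [2, -4]
  satisfied 1 clause(s); 7 remain; assigned so far: [1]
unit clause [-3] forces x3=F; simplify:
  drop 3 from [-4, 3] -> [-4]
  satisfied 4 clause(s); 3 remain; assigned so far: [1, 3]
unit clause [-4] forces x4=F; simplify:
  drop 4 from [2, 4] -> [2]
  satisfied 2 clause(s); 1 remain; assigned so far: [1, 3, 4]
unit clause [2] forces x2=T; simplify:
  satisfied 1 clause(s); 0 remain; assigned so far: [1, 2, 3, 4]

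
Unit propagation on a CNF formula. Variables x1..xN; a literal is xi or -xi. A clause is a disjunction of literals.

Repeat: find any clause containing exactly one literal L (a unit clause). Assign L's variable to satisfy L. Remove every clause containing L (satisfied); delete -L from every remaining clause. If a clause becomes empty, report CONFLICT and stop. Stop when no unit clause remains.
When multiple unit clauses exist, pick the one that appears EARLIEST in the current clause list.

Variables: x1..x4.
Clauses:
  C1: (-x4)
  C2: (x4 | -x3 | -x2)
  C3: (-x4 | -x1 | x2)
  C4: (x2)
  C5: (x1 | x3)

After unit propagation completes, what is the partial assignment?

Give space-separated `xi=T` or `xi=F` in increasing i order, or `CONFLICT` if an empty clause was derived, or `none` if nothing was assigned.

unit clause [-4] forces x4=F; simplify:
  drop 4 from [4, -3, -2] -> [-3, -2]
  satisfied 2 clause(s); 3 remain; assigned so far: [4]
unit clause [2] forces x2=T; simplify:
  drop -2 from [-3, -2] -> [-3]
  satisfied 1 clause(s); 2 remain; assigned so far: [2, 4]
unit clause [-3] forces x3=F; simplify:
  drop 3 from [1, 3] -> [1]
  satisfied 1 clause(s); 1 remain; assigned so far: [2, 3, 4]
unit clause [1] forces x1=T; simplify:
  satisfied 1 clause(s); 0 remain; assigned so far: [1, 2, 3, 4]

Answer: x1=T x2=T x3=F x4=F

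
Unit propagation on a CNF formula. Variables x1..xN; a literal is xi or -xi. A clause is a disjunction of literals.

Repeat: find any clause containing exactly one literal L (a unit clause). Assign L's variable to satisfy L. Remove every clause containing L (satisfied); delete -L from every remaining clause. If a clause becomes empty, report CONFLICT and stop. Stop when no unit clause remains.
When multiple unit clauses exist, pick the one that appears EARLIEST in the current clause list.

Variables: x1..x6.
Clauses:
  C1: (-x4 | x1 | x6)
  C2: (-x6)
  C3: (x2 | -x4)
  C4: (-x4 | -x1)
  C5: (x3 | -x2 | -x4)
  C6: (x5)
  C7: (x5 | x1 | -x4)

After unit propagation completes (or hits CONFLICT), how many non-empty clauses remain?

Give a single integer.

Answer: 4

Derivation:
unit clause [-6] forces x6=F; simplify:
  drop 6 from [-4, 1, 6] -> [-4, 1]
  satisfied 1 clause(s); 6 remain; assigned so far: [6]
unit clause [5] forces x5=T; simplify:
  satisfied 2 clause(s); 4 remain; assigned so far: [5, 6]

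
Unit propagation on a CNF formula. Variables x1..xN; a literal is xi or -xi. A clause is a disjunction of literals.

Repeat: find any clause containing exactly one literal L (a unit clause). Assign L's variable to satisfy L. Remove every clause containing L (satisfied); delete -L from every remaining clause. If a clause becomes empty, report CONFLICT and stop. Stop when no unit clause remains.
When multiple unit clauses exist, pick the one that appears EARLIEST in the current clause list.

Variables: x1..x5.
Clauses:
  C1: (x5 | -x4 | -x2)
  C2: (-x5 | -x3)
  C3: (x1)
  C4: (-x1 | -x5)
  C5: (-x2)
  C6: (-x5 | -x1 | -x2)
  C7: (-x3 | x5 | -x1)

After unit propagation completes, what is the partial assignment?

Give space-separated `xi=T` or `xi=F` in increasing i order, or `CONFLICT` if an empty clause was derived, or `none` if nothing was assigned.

unit clause [1] forces x1=T; simplify:
  drop -1 from [-1, -5] -> [-5]
  drop -1 from [-5, -1, -2] -> [-5, -2]
  drop -1 from [-3, 5, -1] -> [-3, 5]
  satisfied 1 clause(s); 6 remain; assigned so far: [1]
unit clause [-5] forces x5=F; simplify:
  drop 5 from [5, -4, -2] -> [-4, -2]
  drop 5 from [-3, 5] -> [-3]
  satisfied 3 clause(s); 3 remain; assigned so far: [1, 5]
unit clause [-2] forces x2=F; simplify:
  satisfied 2 clause(s); 1 remain; assigned so far: [1, 2, 5]
unit clause [-3] forces x3=F; simplify:
  satisfied 1 clause(s); 0 remain; assigned so far: [1, 2, 3, 5]

Answer: x1=T x2=F x3=F x5=F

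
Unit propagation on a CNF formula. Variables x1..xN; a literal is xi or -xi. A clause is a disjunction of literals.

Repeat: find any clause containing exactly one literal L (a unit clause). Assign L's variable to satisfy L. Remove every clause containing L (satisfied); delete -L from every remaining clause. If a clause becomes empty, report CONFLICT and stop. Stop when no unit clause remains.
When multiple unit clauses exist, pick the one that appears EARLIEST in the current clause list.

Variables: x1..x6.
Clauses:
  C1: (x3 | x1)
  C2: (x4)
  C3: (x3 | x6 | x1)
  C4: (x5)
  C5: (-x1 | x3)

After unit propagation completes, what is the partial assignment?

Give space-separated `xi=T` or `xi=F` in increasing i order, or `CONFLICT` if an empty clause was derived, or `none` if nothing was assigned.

unit clause [4] forces x4=T; simplify:
  satisfied 1 clause(s); 4 remain; assigned so far: [4]
unit clause [5] forces x5=T; simplify:
  satisfied 1 clause(s); 3 remain; assigned so far: [4, 5]

Answer: x4=T x5=T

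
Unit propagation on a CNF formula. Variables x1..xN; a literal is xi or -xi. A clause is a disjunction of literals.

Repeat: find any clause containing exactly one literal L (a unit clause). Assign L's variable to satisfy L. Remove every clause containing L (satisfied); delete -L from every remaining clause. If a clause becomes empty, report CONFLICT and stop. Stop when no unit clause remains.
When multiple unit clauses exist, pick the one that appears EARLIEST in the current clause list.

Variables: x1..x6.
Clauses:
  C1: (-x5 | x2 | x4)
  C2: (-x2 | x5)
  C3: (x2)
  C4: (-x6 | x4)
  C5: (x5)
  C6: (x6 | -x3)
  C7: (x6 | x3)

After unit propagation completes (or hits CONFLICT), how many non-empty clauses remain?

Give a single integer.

unit clause [2] forces x2=T; simplify:
  drop -2 from [-2, 5] -> [5]
  satisfied 2 clause(s); 5 remain; assigned so far: [2]
unit clause [5] forces x5=T; simplify:
  satisfied 2 clause(s); 3 remain; assigned so far: [2, 5]

Answer: 3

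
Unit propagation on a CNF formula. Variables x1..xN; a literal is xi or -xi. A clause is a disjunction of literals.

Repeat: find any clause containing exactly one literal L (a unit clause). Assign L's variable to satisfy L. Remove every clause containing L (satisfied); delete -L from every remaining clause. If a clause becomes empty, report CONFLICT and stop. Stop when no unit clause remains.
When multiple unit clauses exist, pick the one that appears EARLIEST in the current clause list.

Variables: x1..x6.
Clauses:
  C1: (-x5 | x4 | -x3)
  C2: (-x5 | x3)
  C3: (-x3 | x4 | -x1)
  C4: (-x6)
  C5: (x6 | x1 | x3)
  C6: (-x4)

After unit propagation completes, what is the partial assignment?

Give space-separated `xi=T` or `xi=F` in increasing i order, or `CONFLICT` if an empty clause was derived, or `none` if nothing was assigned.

unit clause [-6] forces x6=F; simplify:
  drop 6 from [6, 1, 3] -> [1, 3]
  satisfied 1 clause(s); 5 remain; assigned so far: [6]
unit clause [-4] forces x4=F; simplify:
  drop 4 from [-5, 4, -3] -> [-5, -3]
  drop 4 from [-3, 4, -1] -> [-3, -1]
  satisfied 1 clause(s); 4 remain; assigned so far: [4, 6]

Answer: x4=F x6=F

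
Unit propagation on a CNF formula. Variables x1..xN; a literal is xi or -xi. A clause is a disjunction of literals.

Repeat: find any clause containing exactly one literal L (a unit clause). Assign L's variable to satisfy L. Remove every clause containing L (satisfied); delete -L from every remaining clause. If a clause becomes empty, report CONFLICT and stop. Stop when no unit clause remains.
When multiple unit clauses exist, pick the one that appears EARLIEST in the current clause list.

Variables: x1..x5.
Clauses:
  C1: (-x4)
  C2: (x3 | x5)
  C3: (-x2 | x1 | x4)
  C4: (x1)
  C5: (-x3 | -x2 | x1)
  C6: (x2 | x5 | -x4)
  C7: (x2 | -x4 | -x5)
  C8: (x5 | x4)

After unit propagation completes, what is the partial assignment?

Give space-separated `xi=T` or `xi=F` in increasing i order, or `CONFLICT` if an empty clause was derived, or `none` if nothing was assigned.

unit clause [-4] forces x4=F; simplify:
  drop 4 from [-2, 1, 4] -> [-2, 1]
  drop 4 from [5, 4] -> [5]
  satisfied 3 clause(s); 5 remain; assigned so far: [4]
unit clause [1] forces x1=T; simplify:
  satisfied 3 clause(s); 2 remain; assigned so far: [1, 4]
unit clause [5] forces x5=T; simplify:
  satisfied 2 clause(s); 0 remain; assigned so far: [1, 4, 5]

Answer: x1=T x4=F x5=T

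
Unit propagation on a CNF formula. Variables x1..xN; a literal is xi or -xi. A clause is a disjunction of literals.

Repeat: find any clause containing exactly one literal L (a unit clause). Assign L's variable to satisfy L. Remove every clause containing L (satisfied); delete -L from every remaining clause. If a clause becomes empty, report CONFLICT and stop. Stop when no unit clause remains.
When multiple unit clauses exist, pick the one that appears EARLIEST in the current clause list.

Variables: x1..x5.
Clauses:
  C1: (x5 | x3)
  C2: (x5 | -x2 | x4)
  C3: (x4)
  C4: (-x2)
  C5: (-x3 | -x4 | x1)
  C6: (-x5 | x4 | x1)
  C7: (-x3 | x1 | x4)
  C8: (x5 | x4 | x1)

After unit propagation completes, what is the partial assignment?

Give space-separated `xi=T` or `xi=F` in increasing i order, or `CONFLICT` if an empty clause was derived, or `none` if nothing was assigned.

Answer: x2=F x4=T

Derivation:
unit clause [4] forces x4=T; simplify:
  drop -4 from [-3, -4, 1] -> [-3, 1]
  satisfied 5 clause(s); 3 remain; assigned so far: [4]
unit clause [-2] forces x2=F; simplify:
  satisfied 1 clause(s); 2 remain; assigned so far: [2, 4]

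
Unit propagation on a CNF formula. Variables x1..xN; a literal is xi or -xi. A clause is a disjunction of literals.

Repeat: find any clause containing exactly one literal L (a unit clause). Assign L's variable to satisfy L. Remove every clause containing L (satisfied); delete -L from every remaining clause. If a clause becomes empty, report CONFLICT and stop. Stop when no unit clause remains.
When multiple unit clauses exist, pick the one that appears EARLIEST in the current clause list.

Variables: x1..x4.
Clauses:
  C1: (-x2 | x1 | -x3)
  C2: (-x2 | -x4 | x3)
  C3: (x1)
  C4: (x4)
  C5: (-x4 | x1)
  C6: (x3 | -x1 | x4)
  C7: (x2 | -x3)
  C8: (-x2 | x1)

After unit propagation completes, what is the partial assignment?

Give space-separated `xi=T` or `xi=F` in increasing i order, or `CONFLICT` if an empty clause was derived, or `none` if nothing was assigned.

unit clause [1] forces x1=T; simplify:
  drop -1 from [3, -1, 4] -> [3, 4]
  satisfied 4 clause(s); 4 remain; assigned so far: [1]
unit clause [4] forces x4=T; simplify:
  drop -4 from [-2, -4, 3] -> [-2, 3]
  satisfied 2 clause(s); 2 remain; assigned so far: [1, 4]

Answer: x1=T x4=T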